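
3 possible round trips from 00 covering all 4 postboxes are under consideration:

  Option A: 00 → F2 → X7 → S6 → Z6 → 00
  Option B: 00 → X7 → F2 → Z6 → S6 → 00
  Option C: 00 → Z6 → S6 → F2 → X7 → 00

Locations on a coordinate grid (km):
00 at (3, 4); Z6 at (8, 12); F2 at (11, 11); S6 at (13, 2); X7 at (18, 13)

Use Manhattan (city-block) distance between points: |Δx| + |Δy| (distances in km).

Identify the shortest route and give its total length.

Option A: 15 + 9 + 16 + 15 + 13 = 68
Option B: 24 + 9 + 4 + 15 + 12 = 64
Option C: 13 + 15 + 11 + 9 + 24 = 72

64 km — Option B is the shortest.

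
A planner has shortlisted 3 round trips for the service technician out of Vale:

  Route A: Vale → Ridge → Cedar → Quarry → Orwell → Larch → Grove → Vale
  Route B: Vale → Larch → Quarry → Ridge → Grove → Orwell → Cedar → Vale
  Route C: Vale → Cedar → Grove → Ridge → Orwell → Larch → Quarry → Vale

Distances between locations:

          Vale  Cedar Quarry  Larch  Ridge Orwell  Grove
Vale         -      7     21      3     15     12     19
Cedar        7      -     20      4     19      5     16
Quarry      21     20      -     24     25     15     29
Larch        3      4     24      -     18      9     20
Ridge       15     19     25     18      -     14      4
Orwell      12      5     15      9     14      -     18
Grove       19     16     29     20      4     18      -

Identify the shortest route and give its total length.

Shortest is Route B, total 86.

Route A: 15 + 19 + 20 + 15 + 9 + 20 + 19 = 117
Route B: 3 + 24 + 25 + 4 + 18 + 5 + 7 = 86
Route C: 7 + 16 + 4 + 14 + 9 + 24 + 21 = 95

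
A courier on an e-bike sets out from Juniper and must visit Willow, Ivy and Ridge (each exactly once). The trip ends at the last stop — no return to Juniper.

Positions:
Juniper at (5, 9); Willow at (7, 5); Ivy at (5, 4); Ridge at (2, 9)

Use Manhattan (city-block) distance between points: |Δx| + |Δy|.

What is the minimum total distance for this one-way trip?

There are 3! = 6 possible orderings.
Juniper → Willow → Ivy → Ridge: 6+3+8 = 17
Juniper → Willow → Ridge → Ivy: 6+9+8 = 23
Juniper → Ivy → Willow → Ridge: 5+3+9 = 17
Juniper → Ivy → Ridge → Willow: 5+8+9 = 22
Juniper → Ridge → Willow → Ivy: 3+9+3 = 15
Juniper → Ridge → Ivy → Willow: 3+8+3 = 14
The minimum is 14.
One shortest path: Juniper → Ridge → Ivy → Willow.

Shortest open route: 14.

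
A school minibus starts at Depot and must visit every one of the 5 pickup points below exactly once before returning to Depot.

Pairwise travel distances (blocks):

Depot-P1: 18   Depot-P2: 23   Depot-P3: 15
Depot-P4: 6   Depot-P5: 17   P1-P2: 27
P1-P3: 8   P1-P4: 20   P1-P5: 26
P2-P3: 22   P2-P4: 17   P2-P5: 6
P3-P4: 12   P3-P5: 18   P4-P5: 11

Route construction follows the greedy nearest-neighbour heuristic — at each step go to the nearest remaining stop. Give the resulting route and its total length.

71 blocks along Depot → P4 → P5 → P2 → P3 → P1 → Depot.

At Depot the remaining stops are P4 6, P3 15, P5 17, P1 18, P2 23; go to P4.
At P4 the remaining stops are P5 11, P3 12, P2 17, P1 20; go to P5.
At P5 the remaining stops are P2 6, P3 18, P1 26; go to P2.
At P2 the remaining stops are P3 22, P1 27; go to P3.
At P3 the remaining stops are P1 8; go to P1.
Return P1→Depot: 18.
Total = 6 + 11 + 6 + 22 + 8 + 18 = 71.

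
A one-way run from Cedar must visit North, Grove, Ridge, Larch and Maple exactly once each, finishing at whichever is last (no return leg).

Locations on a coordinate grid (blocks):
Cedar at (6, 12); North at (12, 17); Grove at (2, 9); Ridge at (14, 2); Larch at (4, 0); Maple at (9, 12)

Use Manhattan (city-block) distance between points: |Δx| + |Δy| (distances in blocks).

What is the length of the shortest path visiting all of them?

Shortest open route: 51 blocks.

There are 5! = 120 possible orderings.
Cedar - North - Grove - Ridge - Larch - Maple: 11+18+19+12+17 = 77
Cedar - North - Grove - Ridge - Maple - Larch: 11+18+19+15+17 = 80
Cedar - North - Grove - Larch - Ridge - Maple: 11+18+11+12+15 = 67
Cedar - North - Grove - Larch - Maple - Ridge: 11+18+11+17+15 = 72
Cedar - North - Grove - Maple - Ridge - Larch: 11+18+10+15+12 = 66
Cedar - North - Grove - Maple - Larch - Ridge: 11+18+10+17+12 = 68
Cedar - North - Ridge - Grove - Larch - Maple: 11+17+19+11+17 = 75
Cedar - North - Ridge - Grove - Maple - Larch: 11+17+19+10+17 = 74
Cedar - North - Ridge - Larch - Grove - Maple: 11+17+12+11+10 = 61
Cedar - North - Ridge - Larch - Maple - Grove: 11+17+12+17+10 = 67
Cedar - North - Ridge - Maple - Grove - Larch: 11+17+15+10+11 = 64
Cedar - North - Ridge - Maple - Larch - Grove: 11+17+15+17+11 = 71
Cedar - North - Larch - Grove - Ridge - Maple: 11+25+11+19+15 = 81
Cedar - North - Larch - Grove - Maple - Ridge: 11+25+11+10+15 = 72
… (106 more)
Cedar - Maple - North - Ridge - Larch - Grove: 3+8+17+12+11 = 51  ← best
The minimum is 51.
One shortest path: Cedar → Maple → North → Ridge → Larch → Grove.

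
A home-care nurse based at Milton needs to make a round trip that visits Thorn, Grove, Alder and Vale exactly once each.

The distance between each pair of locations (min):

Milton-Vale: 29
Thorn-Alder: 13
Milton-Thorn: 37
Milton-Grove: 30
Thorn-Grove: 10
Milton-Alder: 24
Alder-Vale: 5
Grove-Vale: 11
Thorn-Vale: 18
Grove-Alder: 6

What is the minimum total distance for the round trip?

Minimum total distance: 87 min.

With 4 stops there are 4!/2 = 12 distinct round trips (a route and its reverse cost the same).
Milton → Thorn → Grove → Alder → Vale → Milton: 37+10+6+5+29 = 87
Milton → Thorn → Grove → Vale → Alder → Milton: 37+10+11+5+24 = 87
Milton → Thorn → Alder → Grove → Vale → Milton: 37+13+6+11+29 = 96
Milton → Thorn → Alder → Vale → Grove → Milton: 37+13+5+11+30 = 96
Milton → Thorn → Vale → Grove → Alder → Milton: 37+18+11+6+24 = 96
Milton → Thorn → Vale → Alder → Grove → Milton: 37+18+5+6+30 = 96
Milton → Grove → Thorn → Alder → Vale → Milton: 30+10+13+5+29 = 87
Milton → Grove → Thorn → Vale → Alder → Milton: 30+10+18+5+24 = 87
Milton → Grove → Alder → Thorn → Vale → Milton: 30+6+13+18+29 = 96
Milton → Grove → Vale → Thorn → Alder → Milton: 30+11+18+13+24 = 96
Milton → Alder → Thorn → Grove → Vale → Milton: 24+13+10+11+29 = 87
Milton → Alder → Grove → Thorn → Vale → Milton: 24+6+10+18+29 = 87
The minimum is 87.
One optimal route: Milton → Thorn → Grove → Alder → Vale → Milton (or its reverse).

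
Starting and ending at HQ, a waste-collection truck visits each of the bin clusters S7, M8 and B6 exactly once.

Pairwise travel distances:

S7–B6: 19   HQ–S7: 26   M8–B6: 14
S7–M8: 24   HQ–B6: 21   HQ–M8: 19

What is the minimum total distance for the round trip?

With 3 stops there are 3!/2 = 3 distinct round trips (a route and its reverse cost the same).
HQ → S7 → M8 → B6 → HQ: 26+24+14+21 = 85
HQ → S7 → B6 → M8 → HQ: 26+19+14+19 = 78
HQ → M8 → S7 → B6 → HQ: 19+24+19+21 = 83
The minimum is 78.
One optimal route: HQ → S7 → B6 → M8 → HQ (or its reverse).

78 — the shortest possible round trip.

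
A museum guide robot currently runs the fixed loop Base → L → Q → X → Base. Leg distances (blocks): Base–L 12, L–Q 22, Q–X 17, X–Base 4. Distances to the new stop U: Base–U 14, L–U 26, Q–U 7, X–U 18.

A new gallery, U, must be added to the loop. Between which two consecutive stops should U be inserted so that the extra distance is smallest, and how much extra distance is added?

Insertion cost between consecutive stops i–j is d(i,U) + d(U,j) − d(i,j):
  between Base and L: 14 + 26 − 12 = 28
  between L and Q: 26 + 7 − 22 = 11
  between Q and X: 7 + 18 − 17 = 8
  between X and Base: 18 + 14 − 4 = 28
Cheapest insertion is between Q and X, adding 8.
New total = 55 + 8 = 63.

Adding 8 blocks by placing U on the Q–X leg.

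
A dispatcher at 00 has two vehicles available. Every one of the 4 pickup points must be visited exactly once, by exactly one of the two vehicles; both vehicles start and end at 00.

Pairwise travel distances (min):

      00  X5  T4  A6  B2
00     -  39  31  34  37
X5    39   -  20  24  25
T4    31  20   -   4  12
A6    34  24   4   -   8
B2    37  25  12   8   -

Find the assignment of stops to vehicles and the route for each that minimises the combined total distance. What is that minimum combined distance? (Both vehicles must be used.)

Try each way of splitting the stops between the two vehicles (each non-empty) and, for each split, find the best tour for each vehicle:
  {X5} + {T4, A6, B2}: 78 + 80 = 158
  {T4} + {X5, A6, B2}: 62 + 106 = 168
  {X5, T4} + {A6, B2}: 90 + 79 = 169
  {A6} + {X5, T4, B2}: 68 + 107 = 175
  {X5, A6} + {T4, B2}: 97 + 80 = 177
  {T4, A6} + {X5, B2}: 69 + 101 = 170
  … (7 splits in total)
Best: vehicle 1 00 → X5 → 00 = 78; vehicle 2 00 → T4 → A6 → B2 → 00 = 80; combined 158.

Minimum combined distance: 158 min.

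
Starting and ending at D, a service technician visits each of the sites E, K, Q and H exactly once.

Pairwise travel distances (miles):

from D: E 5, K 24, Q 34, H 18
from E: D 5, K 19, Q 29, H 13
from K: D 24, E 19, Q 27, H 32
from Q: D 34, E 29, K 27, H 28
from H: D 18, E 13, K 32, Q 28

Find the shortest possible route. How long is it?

Shortest round trip = 97 miles.

With 4 stops there are 4!/2 = 12 distinct round trips (a route and its reverse cost the same).
D - E - K - Q - H - D: 5+19+27+28+18 = 97
D - E - K - H - Q - D: 5+19+32+28+34 = 118
D - E - Q - K - H - D: 5+29+27+32+18 = 111
D - E - Q - H - K - D: 5+29+28+32+24 = 118
D - E - H - K - Q - D: 5+13+32+27+34 = 111
D - E - H - Q - K - D: 5+13+28+27+24 = 97
D - K - E - Q - H - D: 24+19+29+28+18 = 118
D - K - E - H - Q - D: 24+19+13+28+34 = 118
D - K - Q - E - H - D: 24+27+29+13+18 = 111
D - K - H - E - Q - D: 24+32+13+29+34 = 132
D - Q - E - K - H - D: 34+29+19+32+18 = 132
D - Q - K - E - H - D: 34+27+19+13+18 = 111
The minimum is 97.
One optimal route: D → E → K → Q → H → D (or its reverse).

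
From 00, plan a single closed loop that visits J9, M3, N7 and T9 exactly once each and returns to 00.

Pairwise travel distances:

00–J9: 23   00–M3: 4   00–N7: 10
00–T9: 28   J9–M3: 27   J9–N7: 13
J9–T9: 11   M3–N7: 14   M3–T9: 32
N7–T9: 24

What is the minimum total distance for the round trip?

There are 12 distinct closed tours to check (reversals are equivalent).
00→J9→M3→N7→T9→00: 23+27+14+24+28 = 116
00→J9→M3→T9→N7→00: 23+27+32+24+10 = 116
00→J9→N7→M3→T9→00: 23+13+14+32+28 = 110
00→J9→N7→T9→M3→00: 23+13+24+32+4 = 96
00→J9→T9→M3→N7→00: 23+11+32+14+10 = 90
00→J9→T9→N7→M3→00: 23+11+24+14+4 = 76
00→M3→J9→N7→T9→00: 4+27+13+24+28 = 96
00→M3→J9→T9→N7→00: 4+27+11+24+10 = 76
00→M3→N7→J9→T9→00: 4+14+13+11+28 = 70
00→M3→T9→J9→N7→00: 4+32+11+13+10 = 70
00→N7→J9→M3→T9→00: 10+13+27+32+28 = 110
00→N7→M3→J9→T9→00: 10+14+27+11+28 = 90
The minimum is 70.
One optimal route: 00 → M3 → N7 → J9 → T9 → 00 (or its reverse).

70 — the shortest possible round trip.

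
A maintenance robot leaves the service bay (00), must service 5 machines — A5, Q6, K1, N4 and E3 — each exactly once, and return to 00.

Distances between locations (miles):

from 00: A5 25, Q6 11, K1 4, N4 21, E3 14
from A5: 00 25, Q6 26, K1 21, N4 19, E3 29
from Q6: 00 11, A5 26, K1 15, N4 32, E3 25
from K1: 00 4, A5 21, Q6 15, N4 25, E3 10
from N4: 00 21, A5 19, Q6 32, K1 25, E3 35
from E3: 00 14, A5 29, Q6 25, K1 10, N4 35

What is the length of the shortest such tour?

With 5 stops there are 5!/2 = 60 distinct round trips (a route and its reverse cost the same).
00→A5→Q6→K1→N4→E3→00: 25+26+15+25+35+14 = 140
00→A5→Q6→K1→E3→N4→00: 25+26+15+10+35+21 = 132
00→A5→Q6→N4→K1→E3→00: 25+26+32+25+10+14 = 132
00→A5→Q6→N4→E3→K1→00: 25+26+32+35+10+4 = 132
00→A5→Q6→E3→K1→N4→00: 25+26+25+10+25+21 = 132
00→A5→Q6→E3→N4→K1→00: 25+26+25+35+25+4 = 140
00→A5→K1→Q6→N4→E3→00: 25+21+15+32+35+14 = 142
00→A5→K1→Q6→E3→N4→00: 25+21+15+25+35+21 = 142
00→A5→K1→N4→Q6→E3→00: 25+21+25+32+25+14 = 142
00→A5→K1→N4→E3→Q6→00: 25+21+25+35+25+11 = 142
00→A5→K1→E3→Q6→N4→00: 25+21+10+25+32+21 = 134
00→A5→K1→E3→N4→Q6→00: 25+21+10+35+32+11 = 134
00→A5→N4→Q6→K1→E3→00: 25+19+32+15+10+14 = 115
00→A5→N4→Q6→E3→K1→00: 25+19+32+25+10+4 = 115
… (46 more)
00→Q6→A5→N4→K1→E3→00: 11+26+19+25+10+14 = 105  ← best
The minimum is 105.
One optimal route: 00 → Q6 → A5 → N4 → K1 → E3 → 00 (or its reverse).

Minimum total distance: 105 miles.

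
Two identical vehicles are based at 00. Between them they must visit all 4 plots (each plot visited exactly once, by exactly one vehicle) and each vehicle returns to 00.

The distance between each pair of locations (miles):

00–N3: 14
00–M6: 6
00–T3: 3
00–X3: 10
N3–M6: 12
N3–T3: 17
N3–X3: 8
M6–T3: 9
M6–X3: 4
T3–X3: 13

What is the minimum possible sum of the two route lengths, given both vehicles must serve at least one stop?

38 miles — the smallest possible combined total.

There are 2^3 − 1 = 7 ways to divide the 4 stops into two non-empty groups. For each, the best each vehicle can do is its own shortest tour through its group:
  {N3} + {M6, T3, X3}: 28 + 26 = 54
  {M6} + {N3, T3, X3}: 12 + 38 = 50
  {N3, M6} + {T3, X3}: 32 + 26 = 58
  {T3} + {N3, M6, X3}: 6 + 32 = 38
  {N3, T3} + {M6, X3}: 34 + 20 = 54
  {M6, T3} + {N3, X3}: 18 + 32 = 50
  … (7 splits in total)
Best: vehicle 1 00 → T3 → 00 = 6; vehicle 2 00 → N3 → X3 → M6 → 00 = 32; combined 38.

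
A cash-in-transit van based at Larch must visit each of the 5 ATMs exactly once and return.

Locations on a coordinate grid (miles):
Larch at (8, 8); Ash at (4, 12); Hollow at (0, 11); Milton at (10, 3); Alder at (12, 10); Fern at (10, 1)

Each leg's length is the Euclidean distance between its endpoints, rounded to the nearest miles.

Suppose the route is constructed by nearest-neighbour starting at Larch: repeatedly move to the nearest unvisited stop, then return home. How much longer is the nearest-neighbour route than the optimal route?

From Larch: Alder=4, Milton=5, Ash=6, Fern=7, Hollow=9 → choose Alder (4).
From Alder: Milton=7, Ash=8, Fern=9, Hollow=12 → choose Milton (7).
From Milton: Fern=2, Ash=11, Hollow=13 → choose Fern (2).
From Fern: Ash=13, Hollow=14 → choose Ash (13).
From Ash: Hollow=4 → choose Hollow (4).
NN route Larch → Alder → Milton → Fern → Ash → Hollow → Larch costs 39.
Optimal: Larch → Ash → Hollow → Fern → Milton → Alder → Larch costs 37 (by enumerating all 60 distinct tours).
Excess = 39 − 37 = 2.

2 miles longer than the optimal tour.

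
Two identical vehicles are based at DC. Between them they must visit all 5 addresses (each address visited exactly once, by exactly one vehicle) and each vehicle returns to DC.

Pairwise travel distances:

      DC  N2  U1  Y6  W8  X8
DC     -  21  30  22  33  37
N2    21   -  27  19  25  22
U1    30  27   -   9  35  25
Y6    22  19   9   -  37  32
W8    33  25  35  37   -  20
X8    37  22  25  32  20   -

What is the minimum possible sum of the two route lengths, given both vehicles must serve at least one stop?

151 — the smallest possible combined total.

Check every non-empty split of the stops between the two vehicles; for each half take its own optimal tour:
  {N2} + {U1, Y6, W8, X8}: 42 + 109 = 151
  {U1} + {N2, Y6, W8, X8}: 60 + 116 = 176
  {N2, U1} + {Y6, W8, X8}: 78 + 107 = 185
  {Y6} + {N2, U1, W8, X8}: 44 + 121 = 165
  {N2, Y6} + {U1, W8, X8}: 62 + 108 = 170
  {U1, Y6} + {N2, W8, X8}: 61 + 96 = 157
  … (15 splits in total)
Best: vehicle 1 DC → N2 → DC = 42; vehicle 2 DC → Y6 → U1 → X8 → W8 → DC = 109; combined 151.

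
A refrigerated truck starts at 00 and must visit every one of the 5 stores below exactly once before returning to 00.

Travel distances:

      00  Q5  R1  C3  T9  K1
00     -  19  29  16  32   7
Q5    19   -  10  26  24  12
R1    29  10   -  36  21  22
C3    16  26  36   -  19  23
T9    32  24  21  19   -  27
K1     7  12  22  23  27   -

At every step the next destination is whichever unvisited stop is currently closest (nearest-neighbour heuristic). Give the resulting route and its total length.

At 00 the remaining stops are K1 7, C3 16, Q5 19, R1 29, T9 32; go to K1.
At K1 the remaining stops are Q5 12, R1 22, C3 23, T9 27; go to Q5.
At Q5 the remaining stops are R1 10, T9 24, C3 26; go to R1.
At R1 the remaining stops are T9 21, C3 36; go to T9.
At T9 the remaining stops are C3 19; go to C3.
Return C3→00: 16.
Total = 7 + 12 + 10 + 21 + 19 + 16 = 85.

Total distance 85 via the nearest-neighbour route 00 → K1 → Q5 → R1 → T9 → C3 → 00.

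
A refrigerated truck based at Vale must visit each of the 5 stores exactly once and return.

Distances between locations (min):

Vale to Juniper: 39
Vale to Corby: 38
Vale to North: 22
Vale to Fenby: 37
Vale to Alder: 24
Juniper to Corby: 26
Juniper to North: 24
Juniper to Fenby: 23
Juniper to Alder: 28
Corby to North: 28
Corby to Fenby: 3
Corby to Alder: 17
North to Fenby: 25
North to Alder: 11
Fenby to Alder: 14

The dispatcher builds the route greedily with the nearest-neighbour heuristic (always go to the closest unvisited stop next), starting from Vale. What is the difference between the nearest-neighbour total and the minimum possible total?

Vale: North=22, Alder=24, Fenby=37, Corby=38, Juniper=39 ⇒ North
North: Alder=11, Juniper=24, Fenby=25, Corby=28 ⇒ Alder
Alder: Fenby=14, Corby=17, Juniper=28 ⇒ Fenby
Fenby: Corby=3, Juniper=23 ⇒ Corby
Corby: Juniper=26 ⇒ Juniper
NN route Vale → North → Alder → Fenby → Corby → Juniper → Vale costs 115.
Optimal: Vale → North → Juniper → Corby → Fenby → Alder → Vale costs 113 (by enumerating all 60 distinct tours).
Excess = 115 − 113 = 2.

Excess over optimum: 2 min.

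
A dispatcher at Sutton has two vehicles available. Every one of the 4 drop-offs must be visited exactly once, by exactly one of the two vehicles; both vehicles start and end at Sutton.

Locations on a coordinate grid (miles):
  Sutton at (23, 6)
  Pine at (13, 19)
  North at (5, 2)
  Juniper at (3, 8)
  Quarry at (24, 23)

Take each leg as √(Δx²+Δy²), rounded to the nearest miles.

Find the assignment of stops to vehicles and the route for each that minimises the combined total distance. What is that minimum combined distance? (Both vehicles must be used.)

89 miles — the smallest possible combined total.

There are 2^3 − 1 = 7 ways to divide the 4 stops into two non-empty groups. For each, the best each vehicle can do is its own shortest tour through its group:
  {Pine} + {North, Juniper, Quarry}: 32 + 67 = 99
  {North} + {Pine, Juniper, Quarry}: 36 + 64 = 100
  {Pine, North} + {Juniper, Quarry}: 53 + 63 = 116
  {Juniper} + {Pine, North, Quarry}: 40 + 66 = 106
  {Pine, Juniper} + {North, Quarry}: 51 + 63 = 114
  {North, Juniper} + {Pine, Quarry}: 44 + 45 = 89
  … (7 splits in total)
Best: vehicle 1 Sutton → North → Juniper → Sutton = 44; vehicle 2 Sutton → Pine → Quarry → Sutton = 45; combined 89.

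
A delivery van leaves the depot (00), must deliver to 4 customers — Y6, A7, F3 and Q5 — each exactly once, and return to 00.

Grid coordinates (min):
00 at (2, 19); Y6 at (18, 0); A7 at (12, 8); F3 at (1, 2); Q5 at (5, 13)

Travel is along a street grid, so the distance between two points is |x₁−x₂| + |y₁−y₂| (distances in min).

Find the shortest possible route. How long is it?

Minimum total distance: 72 min.

There are 12 distinct closed tours to check (reversals are equivalent).
00-Y6-A7-F3-Q5-00: 35+14+17+15+9 = 90
00-Y6-A7-Q5-F3-00: 35+14+12+15+18 = 94
00-Y6-F3-A7-Q5-00: 35+19+17+12+9 = 92
00-Y6-F3-Q5-A7-00: 35+19+15+12+21 = 102
00-Y6-Q5-A7-F3-00: 35+26+12+17+18 = 108
00-Y6-Q5-F3-A7-00: 35+26+15+17+21 = 114
00-A7-Y6-F3-Q5-00: 21+14+19+15+9 = 78
00-A7-Y6-Q5-F3-00: 21+14+26+15+18 = 94
00-A7-F3-Y6-Q5-00: 21+17+19+26+9 = 92
00-A7-Q5-Y6-F3-00: 21+12+26+19+18 = 96
00-F3-Y6-A7-Q5-00: 18+19+14+12+9 = 72
00-F3-A7-Y6-Q5-00: 18+17+14+26+9 = 84
The minimum is 72.
One optimal route: 00 → F3 → Y6 → A7 → Q5 → 00 (or its reverse).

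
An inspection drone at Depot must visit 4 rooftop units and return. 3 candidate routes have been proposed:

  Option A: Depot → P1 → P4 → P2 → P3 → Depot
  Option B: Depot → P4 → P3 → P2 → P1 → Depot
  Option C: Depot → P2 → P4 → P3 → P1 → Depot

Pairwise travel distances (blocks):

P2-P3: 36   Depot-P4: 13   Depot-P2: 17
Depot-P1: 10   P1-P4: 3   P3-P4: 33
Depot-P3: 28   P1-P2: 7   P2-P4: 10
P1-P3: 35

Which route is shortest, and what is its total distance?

87 blocks — Option A is the shortest.

Option A: 10 + 3 + 10 + 36 + 28 = 87
Option B: 13 + 33 + 36 + 7 + 10 = 99
Option C: 17 + 10 + 33 + 35 + 10 = 105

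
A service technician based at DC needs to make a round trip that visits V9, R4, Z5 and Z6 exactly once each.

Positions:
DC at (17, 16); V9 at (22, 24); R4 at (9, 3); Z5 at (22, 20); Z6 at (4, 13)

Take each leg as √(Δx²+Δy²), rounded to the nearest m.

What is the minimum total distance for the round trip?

Shortest round trip = 57 m.

With 4 stops there are 4!/2 = 12 distinct round trips (a route and its reverse cost the same).
DC → V9 → R4 → Z5 → Z6 → DC: 9+25+21+19+13 = 87
DC → V9 → R4 → Z6 → Z5 → DC: 9+25+11+19+6 = 70
DC → V9 → Z5 → R4 → Z6 → DC: 9+4+21+11+13 = 58
DC → V9 → Z5 → Z6 → R4 → DC: 9+4+19+11+15 = 58
DC → V9 → Z6 → R4 → Z5 → DC: 9+21+11+21+6 = 68
DC → V9 → Z6 → Z5 → R4 → DC: 9+21+19+21+15 = 85
DC → R4 → V9 → Z5 → Z6 → DC: 15+25+4+19+13 = 76
DC → R4 → V9 → Z6 → Z5 → DC: 15+25+21+19+6 = 86
DC → R4 → Z5 → V9 → Z6 → DC: 15+21+4+21+13 = 74
DC → R4 → Z6 → V9 → Z5 → DC: 15+11+21+4+6 = 57
DC → Z5 → V9 → R4 → Z6 → DC: 6+4+25+11+13 = 59
DC → Z5 → R4 → V9 → Z6 → DC: 6+21+25+21+13 = 86
The minimum is 57.
One optimal route: DC → R4 → Z6 → V9 → Z5 → DC (or its reverse).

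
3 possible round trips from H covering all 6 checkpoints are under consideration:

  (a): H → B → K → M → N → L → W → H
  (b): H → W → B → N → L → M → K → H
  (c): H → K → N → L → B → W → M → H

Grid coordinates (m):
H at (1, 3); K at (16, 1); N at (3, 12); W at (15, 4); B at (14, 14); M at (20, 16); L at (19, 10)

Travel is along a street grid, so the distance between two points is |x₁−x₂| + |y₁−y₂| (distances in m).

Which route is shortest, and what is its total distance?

(a): 24 + 15 + 19 + 21 + 18 + 10 + 15 = 122
(b): 15 + 11 + 13 + 18 + 7 + 19 + 17 = 100
(c): 17 + 24 + 18 + 9 + 11 + 17 + 32 = 128

100 m — (b) is the shortest.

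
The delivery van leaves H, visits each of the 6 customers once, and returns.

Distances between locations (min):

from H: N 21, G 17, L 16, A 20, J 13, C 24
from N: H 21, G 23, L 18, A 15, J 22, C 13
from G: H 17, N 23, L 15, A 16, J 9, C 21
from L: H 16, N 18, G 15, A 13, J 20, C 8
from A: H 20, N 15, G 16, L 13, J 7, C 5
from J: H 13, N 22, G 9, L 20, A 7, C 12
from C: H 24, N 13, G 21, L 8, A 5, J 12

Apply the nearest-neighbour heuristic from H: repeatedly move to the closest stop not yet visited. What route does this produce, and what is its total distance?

At H the remaining stops are J 13, L 16, G 17, A 20, N 21, C 24; go to J.
At J the remaining stops are A 7, G 9, C 12, L 20, N 22; go to A.
At A the remaining stops are C 5, L 13, N 15, G 16; go to C.
At C the remaining stops are L 8, N 13, G 21; go to L.
At L the remaining stops are G 15, N 18; go to G.
At G the remaining stops are N 23; go to N.
Return N→H: 21.
Total = 13 + 7 + 5 + 8 + 15 + 23 + 21 = 92.

92 min along H → J → A → C → L → G → N → H.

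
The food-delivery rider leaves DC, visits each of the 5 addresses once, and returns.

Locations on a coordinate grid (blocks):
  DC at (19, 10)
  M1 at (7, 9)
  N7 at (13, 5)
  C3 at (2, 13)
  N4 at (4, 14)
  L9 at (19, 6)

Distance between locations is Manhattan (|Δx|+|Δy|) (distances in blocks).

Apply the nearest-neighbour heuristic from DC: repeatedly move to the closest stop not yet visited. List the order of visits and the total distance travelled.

DC → [L9:4 / N7:11 / M1:13 / N4:19 / C3:20] → L9 (4)
L9 → [N7:7 / M1:15 / N4:23 / C3:24] → N7 (7)
N7 → [M1:10 / N4:18 / C3:19] → M1 (10)
M1 → [N4:8 / C3:9] → N4 (8)
N4 → [C3:3] → C3 (3)
Return C3→DC: 20.
Total = 4 + 7 + 10 + 8 + 3 + 20 = 52.

Nearest-neighbour total = 52 blocks; route DC → L9 → N7 → M1 → N4 → C3 → DC.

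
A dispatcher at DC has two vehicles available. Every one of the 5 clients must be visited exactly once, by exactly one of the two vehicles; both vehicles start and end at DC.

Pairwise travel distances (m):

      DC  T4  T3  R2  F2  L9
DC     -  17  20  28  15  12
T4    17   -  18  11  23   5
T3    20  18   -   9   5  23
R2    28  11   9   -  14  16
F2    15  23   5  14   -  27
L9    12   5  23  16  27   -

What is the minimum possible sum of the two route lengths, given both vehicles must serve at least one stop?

Minimum combined distance: 81 m.

Check every non-empty split of the stops between the two vehicles; for each half take its own optimal tour:
  {T4} + {T3, R2, F2, L9}: 34 + 57 = 91
  {T3} + {T4, R2, F2, L9}: 40 + 57 = 97
  {T4, T3} + {R2, F2, L9}: 55 + 57 = 112
  {R2} + {T4, T3, F2, L9}: 56 + 55 = 111
  {T4, R2} + {T3, F2, L9}: 56 + 55 = 111
  {T3, R2} + {T4, F2, L9}: 57 + 55 = 112
  … (15 splits in total)
  {T4, T3, R2, F2} + {L9}: 57 + 24 = 81  ← best
Best: vehicle 1 DC → T4 → R2 → T3 → F2 → DC = 57; vehicle 2 DC → L9 → DC = 24; combined 81.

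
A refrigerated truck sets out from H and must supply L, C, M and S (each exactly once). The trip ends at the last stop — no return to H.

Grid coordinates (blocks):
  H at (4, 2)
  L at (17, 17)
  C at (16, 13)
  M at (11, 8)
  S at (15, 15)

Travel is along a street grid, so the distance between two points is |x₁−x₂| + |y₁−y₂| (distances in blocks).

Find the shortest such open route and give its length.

Minimum one-way distance = 30 blocks.

There are 4! = 24 possible orderings.
H→L→C→M→S: 28+5+10+11 = 54
H→L→C→S→M: 28+5+3+11 = 47
H→L→M→C→S: 28+15+10+3 = 56
H→L→M→S→C: 28+15+11+3 = 57
H→L→S→C→M: 28+4+3+10 = 45
H→L→S→M→C: 28+4+11+10 = 53
H→C→L→M→S: 23+5+15+11 = 54
H→C→L→S→M: 23+5+4+11 = 43
H→C→M→L→S: 23+10+15+4 = 52
H→C→M→S→L: 23+10+11+4 = 48
H→C→S→L→M: 23+3+4+15 = 45
H→C→S→M→L: 23+3+11+15 = 52
H→M→L→C→S: 13+15+5+3 = 36
H→M→L→S→C: 13+15+4+3 = 35
… (10 more)
H→M→C→S→L: 13+10+3+4 = 30  ← best
The minimum is 30.
One shortest path: H → M → C → S → L.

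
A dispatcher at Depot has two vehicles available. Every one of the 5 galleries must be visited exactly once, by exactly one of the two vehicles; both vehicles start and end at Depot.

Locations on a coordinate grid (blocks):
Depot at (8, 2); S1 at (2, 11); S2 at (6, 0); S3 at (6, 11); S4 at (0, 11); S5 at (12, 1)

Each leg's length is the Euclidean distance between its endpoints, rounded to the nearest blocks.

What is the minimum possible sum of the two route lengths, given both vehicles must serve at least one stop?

Minimum combined distance: 39 blocks.

Check every non-empty split of the stops between the two vehicles; for each half take its own optimal tour:
  {S1} + {S2, S3, S4, S5}: 22 + 38 = 60
  {S2} + {S1, S3, S4, S5}: 6 + 34 = 40
  {S1, S2} + {S3, S4, S5}: 26 + 34 = 60
  {S3} + {S1, S2, S4, S5}: 18 + 36 = 54
  {S1, S3} + {S2, S4, S5}: 24 + 35 = 59
  {S2, S3} + {S1, S4, S5}: 23 + 32 = 55
  … (15 splits in total)
  {S1, S2, S3, S4} + {S5}: 31 + 8 = 39  ← best
Best: vehicle 1 Depot → S2 → S4 → S1 → S3 → Depot = 31; vehicle 2 Depot → S5 → Depot = 8; combined 39.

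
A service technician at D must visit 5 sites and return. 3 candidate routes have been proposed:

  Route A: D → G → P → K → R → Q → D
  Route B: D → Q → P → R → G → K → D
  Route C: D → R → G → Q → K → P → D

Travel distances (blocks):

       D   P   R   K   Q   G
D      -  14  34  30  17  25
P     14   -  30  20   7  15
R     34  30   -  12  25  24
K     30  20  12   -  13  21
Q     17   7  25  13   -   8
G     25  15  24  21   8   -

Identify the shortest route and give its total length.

113 blocks — Route C is the shortest.

Route A: 25 + 15 + 20 + 12 + 25 + 17 = 114
Route B: 17 + 7 + 30 + 24 + 21 + 30 = 129
Route C: 34 + 24 + 8 + 13 + 20 + 14 = 113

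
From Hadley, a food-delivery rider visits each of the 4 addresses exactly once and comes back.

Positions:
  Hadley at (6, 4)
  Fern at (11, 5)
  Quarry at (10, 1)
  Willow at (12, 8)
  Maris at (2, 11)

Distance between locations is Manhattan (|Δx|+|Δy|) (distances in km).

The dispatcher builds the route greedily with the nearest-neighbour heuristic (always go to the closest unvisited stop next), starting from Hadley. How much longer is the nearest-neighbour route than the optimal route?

From Hadley: Fern=6, Quarry=7, Willow=10, Maris=11 → choose Fern (6).
From Fern: Willow=4, Quarry=5, Maris=15 → choose Willow (4).
From Willow: Quarry=9, Maris=13 → choose Quarry (9).
From Quarry: Maris=18 → choose Maris (18).
NN route Hadley → Fern → Willow → Quarry → Maris → Hadley costs 48.
Optimal: Hadley → Quarry → Fern → Willow → Maris → Hadley costs 40 (by enumerating all 12 distinct tours).
Excess = 48 − 40 = 8.

Excess over optimum: 8 km.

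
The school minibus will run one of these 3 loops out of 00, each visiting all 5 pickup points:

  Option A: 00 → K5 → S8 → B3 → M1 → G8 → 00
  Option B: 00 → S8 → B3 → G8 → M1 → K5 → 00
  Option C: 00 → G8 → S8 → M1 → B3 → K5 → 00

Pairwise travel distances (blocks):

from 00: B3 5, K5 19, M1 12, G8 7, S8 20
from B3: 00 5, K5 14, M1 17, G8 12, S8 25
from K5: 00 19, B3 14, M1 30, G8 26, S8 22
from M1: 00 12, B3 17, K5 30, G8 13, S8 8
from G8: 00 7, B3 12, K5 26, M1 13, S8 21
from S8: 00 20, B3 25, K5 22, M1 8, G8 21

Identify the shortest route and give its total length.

Option A: 19 + 22 + 25 + 17 + 13 + 7 = 103
Option B: 20 + 25 + 12 + 13 + 30 + 19 = 119
Option C: 7 + 21 + 8 + 17 + 14 + 19 = 86

86 blocks — Option C is the shortest.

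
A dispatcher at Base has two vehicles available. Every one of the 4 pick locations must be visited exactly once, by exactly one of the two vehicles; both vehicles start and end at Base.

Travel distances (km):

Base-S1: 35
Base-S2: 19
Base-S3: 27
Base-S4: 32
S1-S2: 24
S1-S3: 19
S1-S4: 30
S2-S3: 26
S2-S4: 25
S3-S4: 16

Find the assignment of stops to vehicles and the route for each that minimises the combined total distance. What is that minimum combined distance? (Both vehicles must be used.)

Try each way of splitting the stops between the two vehicles (each non-empty) and, for each split, find the best tour for each vehicle:
  {S1} + {S2, S3, S4}: 70 + 87 = 157
  {S2} + {S1, S3, S4}: 38 + 102 = 140
  {S1, S2} + {S3, S4}: 78 + 75 = 153
  {S3} + {S1, S2, S4}: 54 + 105 = 159
  {S1, S3} + {S2, S4}: 81 + 76 = 157
  {S2, S3} + {S1, S4}: 72 + 97 = 169
  … (7 splits in total)
Best: vehicle 1 Base → S2 → Base = 38; vehicle 2 Base → S1 → S3 → S4 → Base = 102; combined 140.

140 km — the smallest possible combined total.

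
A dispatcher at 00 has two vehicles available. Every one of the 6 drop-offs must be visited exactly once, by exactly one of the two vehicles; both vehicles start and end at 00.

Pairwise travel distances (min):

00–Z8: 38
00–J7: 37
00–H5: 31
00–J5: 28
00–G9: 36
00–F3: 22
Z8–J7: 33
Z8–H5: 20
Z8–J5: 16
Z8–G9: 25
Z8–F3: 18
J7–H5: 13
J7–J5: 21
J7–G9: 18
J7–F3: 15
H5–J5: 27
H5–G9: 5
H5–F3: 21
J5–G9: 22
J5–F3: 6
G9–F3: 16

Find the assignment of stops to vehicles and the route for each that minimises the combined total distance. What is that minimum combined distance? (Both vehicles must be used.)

168 min — the smallest possible combined total.

Try each way of splitting the stops between the two vehicles (each non-empty) and, for each split, find the best tour for each vehicle:
  {Z8} + {J7, H5, J5, G9, F3}: 76 + 103 = 179
  {J7} + {Z8, H5, J5, G9, F3}: 74 + 105 = 179
  {Z8, J7} + {H5, J5, G9, F3}: 108 + 86 = 194
  {H5} + {Z8, J7, J5, G9, F3}: 62 + 124 = 186
  {Z8, H5} + {J7, J5, G9, F3}: 89 + 103 = 192
  {J7, H5} + {Z8, J5, G9, F3}: 81 + 105 = 186
  … (31 splits in total)
  {Z8, J7, H5, J5, G9} + {F3}: 124 + 44 = 168  ← best
Best: vehicle 1 00 → J7 → H5 → G9 → Z8 → J5 → 00 = 124; vehicle 2 00 → F3 → 00 = 44; combined 168.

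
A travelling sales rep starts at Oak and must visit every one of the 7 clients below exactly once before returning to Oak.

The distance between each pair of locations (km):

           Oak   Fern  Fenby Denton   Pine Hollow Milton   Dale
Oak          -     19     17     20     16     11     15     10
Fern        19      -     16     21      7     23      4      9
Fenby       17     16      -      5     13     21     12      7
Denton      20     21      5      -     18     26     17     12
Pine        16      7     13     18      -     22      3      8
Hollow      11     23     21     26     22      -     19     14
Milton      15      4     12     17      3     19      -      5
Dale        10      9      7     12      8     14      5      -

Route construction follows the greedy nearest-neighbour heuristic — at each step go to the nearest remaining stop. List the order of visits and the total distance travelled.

Nearest-neighbour total = 83 km; route Oak → Dale → Milton → Pine → Fern → Fenby → Denton → Hollow → Oak.

From Oak: distances to unvisited — Dale=10, Hollow=11, Milton=15, Pine=16, Fenby=17, Fern=19, Denton=20. Nearest is Dale (10).
From Dale: distances to unvisited — Milton=5, Fenby=7, Pine=8, Fern=9, Denton=12, Hollow=14. Nearest is Milton (5).
From Milton: distances to unvisited — Pine=3, Fern=4, Fenby=12, Denton=17, Hollow=19. Nearest is Pine (3).
From Pine: distances to unvisited — Fern=7, Fenby=13, Denton=18, Hollow=22. Nearest is Fern (7).
From Fern: distances to unvisited — Fenby=16, Denton=21, Hollow=23. Nearest is Fenby (16).
From Fenby: distances to unvisited — Denton=5, Hollow=21. Nearest is Denton (5).
From Denton: distances to unvisited — Hollow=26. Nearest is Hollow (26).
Return Hollow→Oak: 11.
Total = 10 + 5 + 3 + 7 + 16 + 5 + 26 + 11 = 83.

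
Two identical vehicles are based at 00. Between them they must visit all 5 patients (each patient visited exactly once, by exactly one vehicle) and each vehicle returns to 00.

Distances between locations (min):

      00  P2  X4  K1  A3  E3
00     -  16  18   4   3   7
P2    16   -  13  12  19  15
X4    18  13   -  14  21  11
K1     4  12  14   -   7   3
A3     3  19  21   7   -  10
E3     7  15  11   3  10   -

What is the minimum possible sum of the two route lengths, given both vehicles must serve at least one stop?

There are 2^4 − 1 = 15 ways to divide the 5 stops into two non-empty groups. For each, the best each vehicle can do is its own shortest tour through its group:
  {P2} + {X4, K1, A3, E3}: 32 + 42 = 74
  {X4} + {P2, K1, A3, E3}: 36 + 44 = 80
  {P2, X4} + {K1, A3, E3}: 47 + 20 = 67
  {K1} + {P2, X4, A3, E3}: 8 + 53 = 61
  {P2, K1} + {X4, A3, E3}: 32 + 42 = 74
  {X4, K1} + {P2, A3, E3}: 36 + 44 = 80
  … (15 splits in total)
  {A3} + {P2, X4, K1, E3}: 6 + 47 = 53  ← best
Best: vehicle 1 00 → A3 → 00 = 6; vehicle 2 00 → P2 → X4 → E3 → K1 → 00 = 47; combined 53.

Minimum combined distance: 53 min.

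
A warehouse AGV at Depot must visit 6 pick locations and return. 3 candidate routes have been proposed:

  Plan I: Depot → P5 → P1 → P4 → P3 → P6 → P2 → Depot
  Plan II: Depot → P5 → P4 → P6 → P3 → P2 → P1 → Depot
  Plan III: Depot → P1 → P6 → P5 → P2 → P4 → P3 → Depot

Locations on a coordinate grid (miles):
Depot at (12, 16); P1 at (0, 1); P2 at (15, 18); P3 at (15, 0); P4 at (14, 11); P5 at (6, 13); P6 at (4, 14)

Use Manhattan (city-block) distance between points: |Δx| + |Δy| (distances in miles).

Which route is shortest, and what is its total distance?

Shortest is Plan III, total 100 miles.

Plan I: 9 + 18 + 24 + 12 + 25 + 15 + 5 = 108
Plan II: 9 + 10 + 13 + 25 + 18 + 32 + 27 = 134
Plan III: 27 + 17 + 3 + 14 + 8 + 12 + 19 = 100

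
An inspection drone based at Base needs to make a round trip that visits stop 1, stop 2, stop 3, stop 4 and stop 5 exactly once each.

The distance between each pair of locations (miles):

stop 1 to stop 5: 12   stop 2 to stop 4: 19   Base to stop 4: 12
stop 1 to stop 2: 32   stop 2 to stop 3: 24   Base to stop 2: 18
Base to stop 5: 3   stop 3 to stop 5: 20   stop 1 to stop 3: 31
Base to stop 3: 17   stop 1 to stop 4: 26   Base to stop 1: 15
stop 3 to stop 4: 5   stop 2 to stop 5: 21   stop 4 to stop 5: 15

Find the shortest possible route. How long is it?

Minimum total distance: 88 miles.

With 5 stops there are 5!/2 = 60 distinct round trips (a route and its reverse cost the same).
Base - stop 1 - stop 2 - stop 3 - stop 4 - stop 5 - Base: 15+32+24+5+15+3 = 94
Base - stop 1 - stop 2 - stop 3 - stop 5 - stop 4 - Base: 15+32+24+20+15+12 = 118
Base - stop 1 - stop 2 - stop 4 - stop 3 - stop 5 - Base: 15+32+19+5+20+3 = 94
Base - stop 1 - stop 2 - stop 4 - stop 5 - stop 3 - Base: 15+32+19+15+20+17 = 118
Base - stop 1 - stop 2 - stop 5 - stop 3 - stop 4 - Base: 15+32+21+20+5+12 = 105
Base - stop 1 - stop 2 - stop 5 - stop 4 - stop 3 - Base: 15+32+21+15+5+17 = 105
Base - stop 1 - stop 3 - stop 2 - stop 4 - stop 5 - Base: 15+31+24+19+15+3 = 107
Base - stop 1 - stop 3 - stop 2 - stop 5 - stop 4 - Base: 15+31+24+21+15+12 = 118
Base - stop 1 - stop 3 - stop 4 - stop 2 - stop 5 - Base: 15+31+5+19+21+3 = 94
Base - stop 1 - stop 3 - stop 4 - stop 5 - stop 2 - Base: 15+31+5+15+21+18 = 105
Base - stop 1 - stop 3 - stop 5 - stop 2 - stop 4 - Base: 15+31+20+21+19+12 = 118
Base - stop 1 - stop 3 - stop 5 - stop 4 - stop 2 - Base: 15+31+20+15+19+18 = 118
Base - stop 1 - stop 4 - stop 2 - stop 3 - stop 5 - Base: 15+26+19+24+20+3 = 107
Base - stop 1 - stop 4 - stop 2 - stop 5 - stop 3 - Base: 15+26+19+21+20+17 = 118
… (46 more)
Base - stop 2 - stop 3 - stop 4 - stop 1 - stop 5 - Base: 18+24+5+26+12+3 = 88  ← best
The minimum is 88.
One optimal route: Base → stop 2 → stop 3 → stop 4 → stop 1 → stop 5 → Base (or its reverse).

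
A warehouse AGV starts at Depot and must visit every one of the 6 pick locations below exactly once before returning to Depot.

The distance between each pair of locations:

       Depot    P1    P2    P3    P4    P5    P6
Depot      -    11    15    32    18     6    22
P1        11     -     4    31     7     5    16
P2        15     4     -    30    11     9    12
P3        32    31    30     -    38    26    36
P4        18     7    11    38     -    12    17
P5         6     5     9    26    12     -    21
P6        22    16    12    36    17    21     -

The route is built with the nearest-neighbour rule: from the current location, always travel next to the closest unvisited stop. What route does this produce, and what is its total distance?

111 along Depot → P5 → P1 → P2 → P4 → P6 → P3 → Depot.

From Depot: distances to unvisited — P5=6, P1=11, P2=15, P4=18, P6=22, P3=32. Nearest is P5 (6).
From P5: distances to unvisited — P1=5, P2=9, P4=12, P6=21, P3=26. Nearest is P1 (5).
From P1: distances to unvisited — P2=4, P4=7, P6=16, P3=31. Nearest is P2 (4).
From P2: distances to unvisited — P4=11, P6=12, P3=30. Nearest is P4 (11).
From P4: distances to unvisited — P6=17, P3=38. Nearest is P6 (17).
From P6: distances to unvisited — P3=36. Nearest is P3 (36).
Return P3→Depot: 32.
Total = 6 + 5 + 4 + 11 + 17 + 36 + 32 = 111.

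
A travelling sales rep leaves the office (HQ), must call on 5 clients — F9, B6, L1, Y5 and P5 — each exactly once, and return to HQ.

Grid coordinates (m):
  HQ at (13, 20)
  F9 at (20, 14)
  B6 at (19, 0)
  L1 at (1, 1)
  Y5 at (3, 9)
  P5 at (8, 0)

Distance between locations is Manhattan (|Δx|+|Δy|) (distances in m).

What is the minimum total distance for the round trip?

Minimum total distance: 78 m.

There are 60 distinct closed tours to check (reversals are equivalent).
HQ→F9→B6→L1→Y5→P5→HQ: 13+15+19+10+14+25 = 96
HQ→F9→B6→L1→P5→Y5→HQ: 13+15+19+8+14+21 = 90
HQ→F9→B6→Y5→L1→P5→HQ: 13+15+25+10+8+25 = 96
HQ→F9→B6→Y5→P5→L1→HQ: 13+15+25+14+8+31 = 106
HQ→F9→B6→P5→L1→Y5→HQ: 13+15+11+8+10+21 = 78
HQ→F9→B6→P5→Y5→L1→HQ: 13+15+11+14+10+31 = 94
HQ→F9→L1→B6→Y5→P5→HQ: 13+32+19+25+14+25 = 128
HQ→F9→L1→B6→P5→Y5→HQ: 13+32+19+11+14+21 = 110
HQ→F9→L1→Y5→B6→P5→HQ: 13+32+10+25+11+25 = 116
HQ→F9→L1→Y5→P5→B6→HQ: 13+32+10+14+11+26 = 106
HQ→F9→L1→P5→B6→Y5→HQ: 13+32+8+11+25+21 = 110
HQ→F9→L1→P5→Y5→B6→HQ: 13+32+8+14+25+26 = 118
HQ→F9→Y5→B6→L1→P5→HQ: 13+22+25+19+8+25 = 112
HQ→F9→Y5→B6→P5→L1→HQ: 13+22+25+11+8+31 = 110
… (46 more)
The minimum is 78.
One optimal route: HQ → F9 → B6 → P5 → L1 → Y5 → HQ (or its reverse).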